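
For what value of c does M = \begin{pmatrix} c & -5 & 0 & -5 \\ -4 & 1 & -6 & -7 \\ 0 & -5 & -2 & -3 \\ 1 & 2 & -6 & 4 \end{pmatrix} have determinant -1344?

c = 3

Expanding along the row containing c, det(M) is linear in c: det(M) = (-348)·c + (-300).
Set (-348)·c + (-300) = -1344  ⇒  (-348)·c = -1044  ⇒  c = 3.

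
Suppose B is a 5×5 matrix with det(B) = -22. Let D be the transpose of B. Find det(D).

-22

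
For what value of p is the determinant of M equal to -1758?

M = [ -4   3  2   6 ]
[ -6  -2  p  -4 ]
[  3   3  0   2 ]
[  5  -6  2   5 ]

Expanding along the column containing p, det(M) is linear in p: det(M) = (321)·p + (168).
Set (321)·p + (168) = -1758  ⇒  (321)·p = -1926  ⇒  p = -6.

p = -6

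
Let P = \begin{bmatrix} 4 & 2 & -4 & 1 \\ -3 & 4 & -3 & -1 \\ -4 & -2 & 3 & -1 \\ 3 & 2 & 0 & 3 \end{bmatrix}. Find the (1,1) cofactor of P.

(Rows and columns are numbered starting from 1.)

30

Delete row 1 and column 1; the remaining 3×3 submatrix is [4 -3 -1; -2 3 -1; 2 0 3].
Its determinant is 30.
The cofactor carries sign (−1)^(1+1) = +1, so C_{1,1} = +(30) = 30.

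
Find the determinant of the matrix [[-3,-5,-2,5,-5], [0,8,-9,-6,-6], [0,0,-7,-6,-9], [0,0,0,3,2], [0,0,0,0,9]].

The matrix is upper triangular, so the determinant is the product of the diagonal entries:
det = (-3) · (8) · (-7) · (3) · (9) = 4536

The determinant is 4536.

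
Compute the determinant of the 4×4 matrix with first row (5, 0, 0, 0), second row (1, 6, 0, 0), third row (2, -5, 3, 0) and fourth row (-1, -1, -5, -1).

-90

The matrix is lower triangular, so the determinant is the product of the diagonal entries:
det = (5) · (6) · (3) · (-1) = -90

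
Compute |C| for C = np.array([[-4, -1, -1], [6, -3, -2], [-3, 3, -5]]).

Expand along column 1:
  + (-4) · |-3 -2; 3 -5| = (-4)·(15 − (-6)) = -84
  − 6 · |-1 -1; 3 -5| = −6·(5 − (-3)) = -48
  + (-3) · |-1 -1; -3 -2| = (-3)·(2 − 3) = 3
Sum: (-84) + (-48) + (3) = -129

det(C) = -129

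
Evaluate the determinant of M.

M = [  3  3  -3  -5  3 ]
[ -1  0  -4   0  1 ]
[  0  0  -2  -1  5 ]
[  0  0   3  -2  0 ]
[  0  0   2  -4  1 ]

The determinant is -99.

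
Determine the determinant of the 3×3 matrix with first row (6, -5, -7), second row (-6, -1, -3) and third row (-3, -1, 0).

Expand along column 3:
  + (-7) · |-6 -1; -3 -1| = (-7)·(6 − 3) = -21
  − (-3) · |6 -5; -3 -1| = −(-3)·(-6 − 15) = -63
Sum: (-21) + (-63) = -84

The determinant is -84.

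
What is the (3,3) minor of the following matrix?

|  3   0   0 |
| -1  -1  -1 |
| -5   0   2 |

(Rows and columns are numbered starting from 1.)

Delete row 3 and column 3; the remaining 2×2 submatrix is [3 0; -1 -1].
Its determinant is 3·(-1) − 0·(-1) = -3.

-3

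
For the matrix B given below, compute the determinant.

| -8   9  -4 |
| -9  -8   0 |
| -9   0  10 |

Expand along row 2:
  − (-9) · |9 -4; 0 10| = −(-9)·(90 − 0) = 810
  + (-8) · |-8 -4; -9 10| = (-8)·(-80 − 36) = 928
Sum: (810) + (928) = 1738

det(B) = 1738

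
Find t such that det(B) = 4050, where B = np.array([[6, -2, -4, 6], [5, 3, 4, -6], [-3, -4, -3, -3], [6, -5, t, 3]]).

6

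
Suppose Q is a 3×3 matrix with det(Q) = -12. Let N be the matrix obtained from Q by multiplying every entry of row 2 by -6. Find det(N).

72

Scaling one row by -6 multiplies the determinant by -6.
det(N) = (-6)·(-12) = 72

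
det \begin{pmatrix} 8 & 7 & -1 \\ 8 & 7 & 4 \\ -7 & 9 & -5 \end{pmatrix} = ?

-605

Expand along row 1:
  + 8 · |7 4; 9 -5| = 8·(-35 − 36) = -568
  − 7 · |8 4; -7 -5| = −7·(-40 − (-28)) = 84
  + (-1) · |8 7; -7 9| = (-1)·(72 − (-49)) = -121
Sum: (-568) + (84) + (-121) = -605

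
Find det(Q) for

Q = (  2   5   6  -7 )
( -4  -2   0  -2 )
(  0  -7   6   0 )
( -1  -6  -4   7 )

det(Q) = 28

Expand along row 3 (it has 2 zeros):
  − (-7) · M_32   where M_32 = det([2 6 -7; -4 0 -2; -1 -4 7]) = 52
  + (6) · M_33   where M_33 = det([2 5 -7; -4 -2 -2; -1 -6 7]) = -56
det = (-1)·(-7)·(52) + (+1)·(6)·(-56) = 28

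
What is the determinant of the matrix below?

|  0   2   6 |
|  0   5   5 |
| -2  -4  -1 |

Expand along column 1:
  + (-2) · |2 6; 5 5| = (-2)·(10 − 30) = 40

40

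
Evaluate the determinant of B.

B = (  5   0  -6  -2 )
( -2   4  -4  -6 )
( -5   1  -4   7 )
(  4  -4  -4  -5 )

The determinant is 2464.

Expand along row 1 (it has 1 zero):
  + (5) · M_11   where M_11 = det([4 -4 -6; 1 -4 7; -4 -4 -5]) = 404
  + (-6) · M_13   where M_13 = det([-2 4 -6; -5 1 7; 4 -4 -5]) = -130
  − (-2) · M_14   where M_14 = det([-2 4 -4; -5 1 -4; 4 -4 -4]) = -168
det = (+1)·(5)·(404) + (+1)·(-6)·(-130) + (-1)·(-2)·(-168) = 2464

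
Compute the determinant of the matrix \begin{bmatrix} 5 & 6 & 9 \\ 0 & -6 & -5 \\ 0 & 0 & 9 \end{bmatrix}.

The determinant is -270.

The matrix is upper triangular, so the determinant is the product of the diagonal entries:
det = (5) · (-6) · (9) = -270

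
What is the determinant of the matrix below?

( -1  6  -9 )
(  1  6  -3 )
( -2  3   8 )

-204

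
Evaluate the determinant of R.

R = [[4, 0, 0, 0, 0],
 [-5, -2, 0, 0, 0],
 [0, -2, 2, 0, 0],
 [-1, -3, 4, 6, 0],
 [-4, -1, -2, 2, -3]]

|R| = 288

R is lower triangular, so det(R) is the product of the diagonal entries:
det = (4) · (-2) · (2) · (6) · (-3) = 288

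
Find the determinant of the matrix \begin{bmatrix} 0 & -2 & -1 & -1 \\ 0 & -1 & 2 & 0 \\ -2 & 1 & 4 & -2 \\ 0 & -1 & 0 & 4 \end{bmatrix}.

Expand along column 1 (it has 3 zeros):
  + (-2) · M_31   where M_31 = det([-2 -1 -1; -1 2 0; -1 0 4]) = -22
det = (+1)·(-2)·(-22) = 44

44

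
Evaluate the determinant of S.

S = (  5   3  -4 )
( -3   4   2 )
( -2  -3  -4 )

The determinant is -166.

Expand along row 1:
  + 5 · |4 2; -3 -4| = 5·(-16 − (-6)) = -50
  − 3 · |-3 2; -2 -4| = −3·(12 − (-4)) = -48
  + (-4) · |-3 4; -2 -3| = (-4)·(9 − (-8)) = -68
Sum: (-50) + (-48) + (-68) = -166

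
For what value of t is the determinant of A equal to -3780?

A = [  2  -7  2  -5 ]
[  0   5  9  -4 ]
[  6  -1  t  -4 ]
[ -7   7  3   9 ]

9

Expanding along the row containing t, det(A) is linear in t: det(A) = (-225)·t + (-1755).
Set (-225)·t + (-1755) = -3780  ⇒  (-225)·t = -2025  ⇒  t = 9.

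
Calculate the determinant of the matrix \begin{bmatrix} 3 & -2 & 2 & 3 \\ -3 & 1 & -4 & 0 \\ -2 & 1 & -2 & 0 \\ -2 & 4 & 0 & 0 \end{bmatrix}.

-12

Expand along column 4 (it has 3 zeros):
  − (3) · M_14   where M_14 = det([-3 1 -4; -2 1 -2; -2 4 0]) = 4
det = (-1)·(3)·(4) = -12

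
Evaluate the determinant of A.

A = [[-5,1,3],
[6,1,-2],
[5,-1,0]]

det(A) = -33

Expand along column 3:
  + 3 · |6 1; 5 -1| = 3·(-6 − 5) = -33
  − (-2) · |-5 1; 5 -1| = −(-2)·(5 − 5) = 0
Sum: (-33) + (0) = -33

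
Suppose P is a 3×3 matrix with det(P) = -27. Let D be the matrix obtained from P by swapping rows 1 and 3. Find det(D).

Swapping two rows multiplies the determinant by −1.
det(D) = (-1)·(-27) = 27

|D| = 27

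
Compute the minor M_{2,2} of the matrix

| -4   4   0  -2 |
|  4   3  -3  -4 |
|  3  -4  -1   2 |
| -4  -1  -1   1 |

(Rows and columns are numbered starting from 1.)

Delete row 2 and column 2; the remaining 3×3 submatrix is [-4 0 -2; 3 -1 2; -4 -1 1].
Its determinant is 10.

The minor is 10.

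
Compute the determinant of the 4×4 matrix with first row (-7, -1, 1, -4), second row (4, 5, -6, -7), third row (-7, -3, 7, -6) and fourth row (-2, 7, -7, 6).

-2782

Expand along row 1:
  + (-7) · M_11   where M_11 = det([5 -6 -7; -3 7 -6; 7 -7 6]) = 340
  − (-1) · M_12   where M_12 = det([4 -6 -7; -7 7 -6; -2 -7 6]) = -765
  + (1) · M_13   where M_13 = det([4 5 -7; -7 -3 -6; -2 7 6]) = 751
  − (-4) · M_14   where M_14 = det([4 5 -6; -7 -3 7; -2 7 -7]) = -97
det = (+1)·(-7)·(340) + (-1)·(-1)·(-765) + (+1)·(1)·(751) + (-1)·(-4)·(-97) = -2782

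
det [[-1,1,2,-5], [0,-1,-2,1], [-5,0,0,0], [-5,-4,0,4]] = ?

Expand along row 3 (it has 3 zeros):
  + (-5) · M_31   where M_31 = det([1 2 -5; -1 -2 1; -4 0 4]) = 32
det = (+1)·(-5)·(32) = -160

-160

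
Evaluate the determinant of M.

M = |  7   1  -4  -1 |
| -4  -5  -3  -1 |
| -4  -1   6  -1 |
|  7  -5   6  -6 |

-379

Expand along row 1:
  + (7) · M_11   where M_11 = det([-5 -3 -1; -1 6 -1; -5 6 -6]) = 129
  − (1) · M_12   where M_12 = det([-4 -3 -1; -4 6 -1; 7 6 -6]) = 279
  + (-4) · M_13   where M_13 = det([-4 -5 -1; -4 -1 -1; 7 -5 -6]) = 124
  − (-1) · M_14   where M_14 = det([-4 -5 -3; -4 -1 6; 7 -5 6]) = -507
det = (+1)·(7)·(129) + (-1)·(1)·(279) + (+1)·(-4)·(124) + (-1)·(-1)·(-507) = -379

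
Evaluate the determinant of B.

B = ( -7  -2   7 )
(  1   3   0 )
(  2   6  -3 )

det(B) = 57

Expand along column 3:
  + 7 · |1 3; 2 6| = 7·(6 − 6) = 0
  + (-3) · |-7 -2; 1 3| = (-3)·(-21 − (-2)) = 57
Sum: (0) + (57) = 57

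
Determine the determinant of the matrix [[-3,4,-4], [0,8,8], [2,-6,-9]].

Expand along row 2:
  + 8 · |-3 -4; 2 -9| = 8·(27 − (-8)) = 280
  − 8 · |-3 4; 2 -6| = −8·(18 − 8) = -80
Sum: (280) + (-80) = 200

The determinant is 200.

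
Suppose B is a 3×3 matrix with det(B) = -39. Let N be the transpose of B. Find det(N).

det(Bᵀ) = det(B).
det(N) = (1)·(-39) = -39

|N| = -39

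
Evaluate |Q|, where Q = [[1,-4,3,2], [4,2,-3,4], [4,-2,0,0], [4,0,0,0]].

Expand along row 4 (it has 3 zeros):
  − (4) · M_41   where M_41 = det([-4 3 2; 2 -3 4; -2 0 0]) = -36
det = (-1)·(4)·(-36) = 144

144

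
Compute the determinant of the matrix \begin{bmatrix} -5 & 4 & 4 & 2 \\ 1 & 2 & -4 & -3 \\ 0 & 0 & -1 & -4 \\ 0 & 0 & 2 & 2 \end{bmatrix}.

The matrix is block upper-triangular with a 2×2 block and a 2×2 block on the diagonal, so its determinant equals the product of the determinants of the diagonal blocks.
det of the 2×2 block = -14
det of the 2×2 block = 6
det = (-14)·(6) = -84

The determinant is -84.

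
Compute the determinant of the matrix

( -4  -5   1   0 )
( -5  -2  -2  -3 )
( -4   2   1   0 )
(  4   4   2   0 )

252

Expand along column 4 (it has 3 zeros):
  + (-3) · M_24   where M_24 = det([-4 -5 1; -4 2 1; 4 4 2]) = -84
det = (+1)·(-3)·(-84) = 252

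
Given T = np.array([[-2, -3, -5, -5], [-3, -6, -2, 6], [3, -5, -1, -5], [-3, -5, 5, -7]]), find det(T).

Expand along row 1:
  + (-2) · M_11   where M_11 = det([-6 -2 6; -5 -1 -5; -5 5 -7]) = -352
  − (-3) · M_12   where M_12 = det([-3 -2 6; 3 -1 -5; -3 5 -7]) = -96
  + (-5) · M_13   where M_13 = det([-3 -6 6; 3 -5 -5; -3 -5 -7]) = -426
  − (-5) · M_14   where M_14 = det([-3 -6 -2; 3 -5 -1; -3 -5 5]) = 222
det = (+1)·(-2)·(-352) + (-1)·(-3)·(-96) + (+1)·(-5)·(-426) + (-1)·(-5)·(222) = 3656

det(T) = 3656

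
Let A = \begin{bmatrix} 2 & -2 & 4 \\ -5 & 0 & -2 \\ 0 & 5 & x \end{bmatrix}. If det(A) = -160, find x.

Expanding along the row containing x, det(A) is linear in x: det(A) = (-10)·x + (-80).
Set (-10)·x + (-80) = -160  ⇒  (-10)·x = -80  ⇒  x = 8.

x = 8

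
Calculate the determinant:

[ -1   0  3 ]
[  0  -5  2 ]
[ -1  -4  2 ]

Expand along column 1:
  + (-1) · |-5 2; -4 2| = (-1)·(-10 − (-8)) = 2
  + (-1) · |0 3; -5 2| = (-1)·(0 − (-15)) = -15
Sum: (2) + (-15) = -13

-13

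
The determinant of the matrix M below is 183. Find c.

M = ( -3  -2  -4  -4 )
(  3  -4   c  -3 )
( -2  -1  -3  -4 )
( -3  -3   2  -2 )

-4

Expanding along the column containing c, det(M) is linear in c: det(M) = (-2)·c + (175).
Set (-2)·c + (175) = 183  ⇒  (-2)·c = 8  ⇒  c = -4.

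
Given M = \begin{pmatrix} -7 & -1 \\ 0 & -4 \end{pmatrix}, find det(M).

det(M) = (-7)·(-4) − (-1)·0 = 28 − 0 = 28

|M| = 28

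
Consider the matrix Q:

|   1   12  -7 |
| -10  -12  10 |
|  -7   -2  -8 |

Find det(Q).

Expand along column 1:
  + 1 · |-12 10; -2 -8| = 1·(96 − (-20)) = 116
  − (-10) · |12 -7; -2 -8| = −(-10)·(-96 − 14) = -1100
  + (-7) · |12 -7; -12 10| = (-7)·(120 − 84) = -252
Sum: (116) + (-1100) + (-252) = -1236

|Q| = -1236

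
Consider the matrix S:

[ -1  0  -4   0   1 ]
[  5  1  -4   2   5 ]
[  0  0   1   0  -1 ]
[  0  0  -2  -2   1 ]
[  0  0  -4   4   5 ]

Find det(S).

-2

S is block upper-triangular with a 2×2 block and a 3×3 block on the diagonal, so its determinant equals the product of the determinants of the diagonal blocks.
det of the 2×2 block = -1
det of the 3×3 block = 2
det = (-1)·(2) = -2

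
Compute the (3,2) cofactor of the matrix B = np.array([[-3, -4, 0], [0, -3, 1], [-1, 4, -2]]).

Delete row 3 and column 2; the remaining 2×2 submatrix is [-3 0; 0 1].
Its determinant is (-3)·1 − 0·0 = -3.
The cofactor carries sign (−1)^(3+2) = −1, so C_{3,2} = −(-3) = 3.

3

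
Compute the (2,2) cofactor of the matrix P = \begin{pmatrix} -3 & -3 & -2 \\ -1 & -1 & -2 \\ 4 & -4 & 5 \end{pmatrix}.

Delete row 2 and column 2; the remaining 2×2 submatrix is [-3 -2; 4 5].
Its determinant is (-3)·5 − (-2)·4 = -7.
The cofactor carries sign (−1)^(2+2) = +1, so C_{2,2} = +(-7) = -7.

-7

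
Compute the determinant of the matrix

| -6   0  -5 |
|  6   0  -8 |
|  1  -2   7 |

Expand along column 2:
  − (-2) · |-6 -5; 6 -8| = −(-2)·(48 − (-30)) = 156

156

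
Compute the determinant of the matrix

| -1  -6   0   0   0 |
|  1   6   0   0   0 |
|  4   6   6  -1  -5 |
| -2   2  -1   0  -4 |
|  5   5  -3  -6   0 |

The matrix is block lower-triangular with a 2×2 block and a 3×3 block on the diagonal, so its determinant equals the product of the determinants of the diagonal blocks.
det of the 2×2 block = 0
det of the 3×3 block = -186
det = (0)·(-186) = 0

The determinant is 0.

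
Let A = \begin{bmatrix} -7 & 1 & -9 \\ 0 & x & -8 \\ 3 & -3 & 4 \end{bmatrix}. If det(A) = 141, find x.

3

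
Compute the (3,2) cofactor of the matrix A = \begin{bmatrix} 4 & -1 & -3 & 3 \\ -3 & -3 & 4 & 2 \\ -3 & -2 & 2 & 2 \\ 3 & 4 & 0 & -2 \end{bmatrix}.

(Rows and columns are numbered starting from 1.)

Delete row 3 and column 2; the remaining 3×3 submatrix is [4 -3 3; -3 4 2; 3 0 -2].
Its determinant is -68.
The cofactor carries sign (−1)^(3+2) = −1, so C_{3,2} = −(-68) = 68.

68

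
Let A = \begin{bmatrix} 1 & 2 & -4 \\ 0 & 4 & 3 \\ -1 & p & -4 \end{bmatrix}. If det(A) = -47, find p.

Expanding along the column containing p, det(A) is linear in p: det(A) = (-3)·p + (-38).
Set (-3)·p + (-38) = -47  ⇒  (-3)·p = -9  ⇒  p = 3.

p = 3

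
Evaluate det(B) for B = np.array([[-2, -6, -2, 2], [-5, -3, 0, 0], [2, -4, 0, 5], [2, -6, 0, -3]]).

det(B) = 516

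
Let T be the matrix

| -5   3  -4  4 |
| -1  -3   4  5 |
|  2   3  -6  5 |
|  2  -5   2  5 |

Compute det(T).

Expand along row 1:
  + (-5) · M_11   where M_11 = det([-3 4 5; 3 -6 5; -5 2 5]) = -160
  − (3) · M_12   where M_12 = det([-1 4 5; 2 -6 5; 2 2 5]) = 120
  + (-4) · M_13   where M_13 = det([-1 -3 5; 2 3 5; 2 -5 5]) = -120
  − (4) · M_14   where M_14 = det([-1 -3 4; 2 3 -6; 2 -5 2]) = 8
det = (+1)·(-5)·(-160) + (-1)·(3)·(120) + (+1)·(-4)·(-120) + (-1)·(4)·(8) = 888

det(T) = 888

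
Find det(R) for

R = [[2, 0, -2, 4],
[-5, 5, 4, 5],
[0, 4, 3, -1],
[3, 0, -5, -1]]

Expand along column 2 (it has 2 zeros):
  + (5) · M_22   where M_22 = det([2 -2 4; 0 3 -1; 3 -5 -1]) = -46
  − (4) · M_32   where M_32 = det([2 -2 4; -5 4 5; 3 -5 -1]) = 74
det = (+1)·(5)·(-46) + (-1)·(4)·(74) = -526

|R| = -526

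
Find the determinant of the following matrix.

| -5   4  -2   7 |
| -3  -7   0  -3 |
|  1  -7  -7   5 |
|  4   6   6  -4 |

Expand along row 2 (it has 1 zero):
  − (-3) · M_21   where M_21 = det([4 -2 7; -7 -7 5; 6 6 -4]) = -12
  + (-7) · M_22   where M_22 = det([-5 -2 7; 1 -7 5; 4 6 -4]) = 200
  + (-3) · M_24   where M_24 = det([-5 4 -2; 1 -7 -7; 4 6 6]) = -204
det = (-1)·(-3)·(-12) + (+1)·(-7)·(200) + (+1)·(-3)·(-204) = -824

-824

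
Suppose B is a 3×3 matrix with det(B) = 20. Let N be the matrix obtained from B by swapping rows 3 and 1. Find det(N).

Swapping two rows multiplies the determinant by −1.
det(N) = (-1)·(20) = -20

det(N) = -20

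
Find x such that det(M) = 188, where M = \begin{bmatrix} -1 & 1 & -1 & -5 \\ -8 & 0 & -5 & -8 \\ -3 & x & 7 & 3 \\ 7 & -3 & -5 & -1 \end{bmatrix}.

Expanding along the column containing x, det(M) is linear in x: det(M) = (276)·x + (-916).
Set (276)·x + (-916) = 188  ⇒  (276)·x = 1104  ⇒  x = 4.

x = 4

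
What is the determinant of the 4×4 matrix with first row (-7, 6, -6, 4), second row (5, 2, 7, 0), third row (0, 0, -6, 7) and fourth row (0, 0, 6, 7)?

The matrix is block upper-triangular with a 2×2 block and a 2×2 block on the diagonal, so its determinant equals the product of the determinants of the diagonal blocks.
det of the 2×2 block = -44
det of the 2×2 block = -84
det = (-44)·(-84) = 3696

3696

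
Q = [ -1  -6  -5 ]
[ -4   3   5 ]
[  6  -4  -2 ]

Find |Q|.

The determinant is -136.

Expand along column 1:
  + (-1) · |3 5; -4 -2| = (-1)·(-6 − (-20)) = -14
  − (-4) · |-6 -5; -4 -2| = −(-4)·(12 − 20) = -32
  + 6 · |-6 -5; 3 5| = 6·(-30 − (-15)) = -90
Sum: (-14) + (-32) + (-90) = -136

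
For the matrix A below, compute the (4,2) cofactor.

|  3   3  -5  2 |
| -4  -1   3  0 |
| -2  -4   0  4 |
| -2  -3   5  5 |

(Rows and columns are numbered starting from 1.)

Delete row 4 and column 2; the remaining 3×3 submatrix is [3 -5 2; -4 3 0; -2 0 4].
Its determinant is -32.
The cofactor carries sign (−1)^(4+2) = +1, so C_{4,2} = +(-32) = -32.

-32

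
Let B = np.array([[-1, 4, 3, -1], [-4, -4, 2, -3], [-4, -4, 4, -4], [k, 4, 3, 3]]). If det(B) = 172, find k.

Expanding along the row containing k, det(B) is linear in k: det(B) = (-12)·k + (148).
Set (-12)·k + (148) = 172  ⇒  (-12)·k = 24  ⇒  k = -2.

k = -2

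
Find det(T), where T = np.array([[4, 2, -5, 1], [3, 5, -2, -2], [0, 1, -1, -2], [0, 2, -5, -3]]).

-72

Expand along column 1 (it has 2 zeros):
  + (4) · M_11   where M_11 = det([5 -2 -2; 1 -1 -2; 2 -5 -3]) = -27
  − (3) · M_21   where M_21 = det([2 -5 1; 1 -1 -2; 2 -5 -3]) = -12
det = (+1)·(4)·(-27) + (-1)·(3)·(-12) = -72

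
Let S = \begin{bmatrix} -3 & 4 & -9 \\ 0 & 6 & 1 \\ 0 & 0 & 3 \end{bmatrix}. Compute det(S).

|S| = -54

S is upper triangular, so det(S) is the product of the diagonal entries:
det = (-3) · (6) · (3) = -54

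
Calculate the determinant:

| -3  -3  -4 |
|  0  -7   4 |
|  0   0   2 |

The matrix is upper triangular, so the determinant is the product of the diagonal entries:
det = (-3) · (-7) · (2) = 42

42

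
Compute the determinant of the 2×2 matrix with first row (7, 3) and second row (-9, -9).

det = 7·(-9) − 3·(-9) = -63 − (-27) = -36

The determinant is -36.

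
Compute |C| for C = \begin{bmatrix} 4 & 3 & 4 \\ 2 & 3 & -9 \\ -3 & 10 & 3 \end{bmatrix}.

The determinant is 575.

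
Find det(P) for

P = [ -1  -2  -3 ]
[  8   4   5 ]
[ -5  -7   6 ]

Expand along row 1:
  + (-1) · |4 5; -7 6| = (-1)·(24 − (-35)) = -59
  − (-2) · |8 5; -5 6| = −(-2)·(48 − (-25)) = 146
  + (-3) · |8 4; -5 -7| = (-3)·(-56 − (-20)) = 108
Sum: (-59) + (146) + (108) = 195

det(P) = 195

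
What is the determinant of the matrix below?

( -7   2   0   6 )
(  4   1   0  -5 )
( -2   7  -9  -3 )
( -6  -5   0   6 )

-549

Expand along column 3 (it has 3 zeros):
  + (-9) · M_33   where M_33 = det([-7 2 6; 4 1 -5; -6 -5 6]) = 61
det = (+1)·(-9)·(61) = -549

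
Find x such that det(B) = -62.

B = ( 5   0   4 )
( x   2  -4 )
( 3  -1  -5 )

-8

Expanding along the row containing x, det(B) is linear in x: det(B) = (-4)·x + (-94).
Set (-4)·x + (-94) = -62  ⇒  (-4)·x = 32  ⇒  x = -8.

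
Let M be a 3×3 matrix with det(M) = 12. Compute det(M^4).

20736

det(M^4) = (det M)^4 = (12)^4 = 20736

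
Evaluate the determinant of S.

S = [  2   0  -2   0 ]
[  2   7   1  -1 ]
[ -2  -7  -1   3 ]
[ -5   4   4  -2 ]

Expand along row 1 (it has 2 zeros):
  + (2) · M_11   where M_11 = det([7 1 -1; -7 -1 3; 4 4 -2]) = -48
  + (-2) · M_13   where M_13 = det([2 7 -1; -2 -7 3; -5 4 -2]) = -86
det = (+1)·(2)·(-48) + (+1)·(-2)·(-86) = 76

det(S) = 76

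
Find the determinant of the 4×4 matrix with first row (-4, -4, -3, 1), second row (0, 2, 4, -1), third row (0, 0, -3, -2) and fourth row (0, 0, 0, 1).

The matrix is upper triangular, so the determinant is the product of the diagonal entries:
det = (-4) · (2) · (-3) · (1) = 24

The determinant is 24.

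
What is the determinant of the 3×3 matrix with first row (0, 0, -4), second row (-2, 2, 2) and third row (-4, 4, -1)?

0

Expand along row 1:
  + (-4) · |-2 2; -4 4| = (-4)·(-8 − (-8)) = 0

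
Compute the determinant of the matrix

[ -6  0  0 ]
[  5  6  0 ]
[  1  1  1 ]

The matrix is lower triangular, so the determinant is the product of the diagonal entries:
det = (-6) · (6) · (1) = -36

-36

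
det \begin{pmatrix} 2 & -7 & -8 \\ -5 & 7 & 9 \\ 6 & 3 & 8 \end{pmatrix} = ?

-144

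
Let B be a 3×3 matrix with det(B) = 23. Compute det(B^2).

det(B^2) = (det B)^2 = (23)^2 = 529

529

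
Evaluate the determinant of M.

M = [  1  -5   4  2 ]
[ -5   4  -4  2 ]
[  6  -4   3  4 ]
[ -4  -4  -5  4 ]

-1092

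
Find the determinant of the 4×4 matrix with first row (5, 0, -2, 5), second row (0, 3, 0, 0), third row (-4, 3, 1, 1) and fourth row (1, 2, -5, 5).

Expand along row 2 (it has 3 zeros):
  + (3) · M_22   where M_22 = det([5 -2 5; -4 1 1; 1 -5 5]) = 103
det = (+1)·(3)·(103) = 309

309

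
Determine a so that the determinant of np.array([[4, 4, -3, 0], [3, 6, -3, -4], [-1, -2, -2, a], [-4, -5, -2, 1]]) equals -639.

a = -9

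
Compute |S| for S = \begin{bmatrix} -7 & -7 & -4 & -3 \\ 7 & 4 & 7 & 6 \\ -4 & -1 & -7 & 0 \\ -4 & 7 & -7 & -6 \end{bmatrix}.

Expand along row 3 (it has 1 zero):
  + (-4) · M_31   where M_31 = det([-7 -4 -3; 4 7 6; 7 -7 -6]) = -33
  − (-1) · M_32   where M_32 = det([-7 -4 -3; 7 7 6; -4 -7 -6]) = -9
  + (-7) · M_33   where M_33 = det([-7 -7 -3; 7 4 6; -4 7 -6]) = 141
det = (+1)·(-4)·(-33) + (-1)·(-1)·(-9) + (+1)·(-7)·(141) = -864

The determinant is -864.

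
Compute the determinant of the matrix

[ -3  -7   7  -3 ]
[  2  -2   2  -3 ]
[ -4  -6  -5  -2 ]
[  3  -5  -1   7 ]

Expand along row 1:
  + (-3) · M_11   where M_11 = det([-2 2 -3; -6 -5 -2; -5 -1 7]) = 235
  − (-7) · M_12   where M_12 = det([2 2 -3; -4 -5 -2; 3 -1 7]) = -87
  + (7) · M_13   where M_13 = det([2 -2 -3; -4 -6 -2; 3 -5 7]) = -262
  − (-3) · M_14   where M_14 = det([2 -2 2; -4 -6 -5; 3 -5 -1]) = 76
det = (+1)·(-3)·(235) + (-1)·(-7)·(-87) + (+1)·(7)·(-262) + (-1)·(-3)·(76) = -2920

-2920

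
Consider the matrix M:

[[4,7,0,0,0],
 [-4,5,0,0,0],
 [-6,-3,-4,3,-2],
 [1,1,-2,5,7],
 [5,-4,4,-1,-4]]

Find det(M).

M is block lower-triangular with a 2×2 block and a 3×3 block on the diagonal, so its determinant equals the product of the determinants of the diagonal blocks.
det of the 2×2 block = 48
det of the 3×3 block = 148
det = (48)·(148) = 7104

det(M) = 7104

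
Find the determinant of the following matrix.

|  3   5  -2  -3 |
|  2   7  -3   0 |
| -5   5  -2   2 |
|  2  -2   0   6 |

-36

Expand along row 2 (it has 1 zero):
  − (2) · M_21   where M_21 = det([5 -2 -3; 5 -2 2; -2 0 6]) = 20
  + (7) · M_22   where M_22 = det([3 -2 -3; -5 -2 2; 2 0 6]) = -116
  − (-3) · M_23   where M_23 = det([3 5 -3; -5 5 2; 2 -2 6]) = 272
det = (-1)·(2)·(20) + (+1)·(7)·(-116) + (-1)·(-3)·(272) = -36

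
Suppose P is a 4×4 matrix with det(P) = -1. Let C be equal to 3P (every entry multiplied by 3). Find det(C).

det(C) = -81

For a 4×4 matrix, det(3P) = 3^4·det(P) = 81·det(P).
det(C) = (81)·(-1) = -81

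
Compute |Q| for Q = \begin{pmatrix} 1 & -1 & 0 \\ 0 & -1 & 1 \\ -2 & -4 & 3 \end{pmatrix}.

det(Q) = 3

Expand along row 1:
  + 1 · |-1 1; -4 3| = 1·(-3 − (-4)) = 1
  − (-1) · |0 1; -2 3| = −(-1)·(0 − (-2)) = 2
Sum: (1) + (2) = 3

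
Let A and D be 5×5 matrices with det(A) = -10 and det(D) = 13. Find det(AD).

det(AD) = det(A)·det(D) = (-10)·(13) = -130

det(AD) = -130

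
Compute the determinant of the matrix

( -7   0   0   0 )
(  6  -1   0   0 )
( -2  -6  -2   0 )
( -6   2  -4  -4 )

The matrix is lower triangular, so the determinant is the product of the diagonal entries:
det = (-7) · (-1) · (-2) · (-4) = 56

The determinant is 56.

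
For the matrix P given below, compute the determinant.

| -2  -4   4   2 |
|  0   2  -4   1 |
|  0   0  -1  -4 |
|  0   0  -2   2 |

P is block upper-triangular with a 2×2 block and a 2×2 block on the diagonal, so its determinant equals the product of the determinants of the diagonal blocks.
det of the 2×2 block = -4
det of the 2×2 block = -10
det = (-4)·(-10) = 40

|P| = 40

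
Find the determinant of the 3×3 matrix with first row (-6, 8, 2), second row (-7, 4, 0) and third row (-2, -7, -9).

Expand along column 3:
  + 2 · |-7 4; -2 -7| = 2·(49 − (-8)) = 114
  + (-9) · |-6 8; -7 4| = (-9)·(-24 − (-56)) = -288
Sum: (114) + (-288) = -174

-174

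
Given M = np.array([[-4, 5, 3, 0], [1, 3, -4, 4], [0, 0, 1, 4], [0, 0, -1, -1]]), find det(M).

det(M) = -51

M is block upper-triangular with a 2×2 block and a 2×2 block on the diagonal, so its determinant equals the product of the determinants of the diagonal blocks.
det of the 2×2 block = -17
det of the 2×2 block = 3
det = (-17)·(3) = -51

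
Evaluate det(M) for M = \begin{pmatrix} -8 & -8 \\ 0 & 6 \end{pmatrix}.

det(M) = (-8)·6 − (-8)·0 = -48 − 0 = -48

det(M) = -48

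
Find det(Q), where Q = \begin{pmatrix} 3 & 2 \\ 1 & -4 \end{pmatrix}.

det(Q) = -14

det(Q) = 3·(-4) − 2·1 = -12 − 2 = -14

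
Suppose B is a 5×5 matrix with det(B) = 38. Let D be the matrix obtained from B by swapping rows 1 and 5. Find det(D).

|D| = -38

Swapping two rows multiplies the determinant by −1.
det(D) = (-1)·(38) = -38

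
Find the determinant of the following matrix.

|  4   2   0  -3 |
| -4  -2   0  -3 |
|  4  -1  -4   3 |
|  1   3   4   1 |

48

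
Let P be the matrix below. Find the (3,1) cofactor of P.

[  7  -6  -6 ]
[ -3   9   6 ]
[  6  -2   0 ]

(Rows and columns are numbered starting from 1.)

18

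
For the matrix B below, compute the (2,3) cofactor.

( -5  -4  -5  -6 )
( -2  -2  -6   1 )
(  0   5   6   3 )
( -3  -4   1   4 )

Delete row 2 and column 3; the remaining 3×3 submatrix is [-5 -4 -6; 0 5 3; -3 -4 4].
Its determinant is -214.
The cofactor carries sign (−1)^(2+3) = −1, so C_{2,3} = −(-214) = 214.

The cofactor is 214.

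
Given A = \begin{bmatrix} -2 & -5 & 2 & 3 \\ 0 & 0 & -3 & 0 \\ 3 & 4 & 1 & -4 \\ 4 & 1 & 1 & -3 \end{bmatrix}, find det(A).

Expand along row 2 (it has 3 zeros):
  − (-3) · M_23   where M_23 = det([-2 -5 3; 3 4 -4; 4 1 -3]) = 12
det = (-1)·(-3)·(12) = 36

det(A) = 36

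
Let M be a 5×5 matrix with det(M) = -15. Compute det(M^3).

det(M^3) = (det M)^3 = (-15)^3 = -3375

-3375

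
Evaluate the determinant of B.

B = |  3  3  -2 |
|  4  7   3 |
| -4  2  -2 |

-144

Expand along column 1:
  + 3 · |7 3; 2 -2| = 3·(-14 − 6) = -60
  − 4 · |3 -2; 2 -2| = −4·(-6 − (-4)) = 8
  + (-4) · |3 -2; 7 3| = (-4)·(9 − (-14)) = -92
Sum: (-60) + (8) + (-92) = -144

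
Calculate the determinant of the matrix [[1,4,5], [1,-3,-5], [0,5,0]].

The determinant is 50.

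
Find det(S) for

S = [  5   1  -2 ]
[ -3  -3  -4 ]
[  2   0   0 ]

The determinant is -20.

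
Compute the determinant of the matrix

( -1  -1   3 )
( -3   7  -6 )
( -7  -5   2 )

160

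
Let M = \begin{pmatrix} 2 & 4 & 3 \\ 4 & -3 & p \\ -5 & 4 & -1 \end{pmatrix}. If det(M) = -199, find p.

Expanding along the row containing p, det(M) is linear in p: det(M) = (-28)·p + (25).
Set (-28)·p + (25) = -199  ⇒  (-28)·p = -224  ⇒  p = 8.

p = 8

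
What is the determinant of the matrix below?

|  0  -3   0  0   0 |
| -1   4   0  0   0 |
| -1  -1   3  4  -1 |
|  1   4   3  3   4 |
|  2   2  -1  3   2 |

210

The matrix is block lower-triangular with a 2×2 block and a 3×3 block on the diagonal, so its determinant equals the product of the determinants of the diagonal blocks.
det of the 2×2 block = -3
det of the 3×3 block = -70
det = (-3)·(-70) = 210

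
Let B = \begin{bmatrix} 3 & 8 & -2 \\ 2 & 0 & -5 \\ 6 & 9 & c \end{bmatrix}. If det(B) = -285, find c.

Expanding along the row containing c, det(B) is linear in c: det(B) = (-16)·c + (-141).
Set (-16)·c + (-141) = -285  ⇒  (-16)·c = -144  ⇒  c = 9.

9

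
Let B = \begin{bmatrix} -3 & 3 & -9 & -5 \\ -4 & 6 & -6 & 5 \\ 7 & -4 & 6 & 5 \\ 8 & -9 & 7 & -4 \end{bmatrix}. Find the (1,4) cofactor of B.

Delete row 1 and column 4; the remaining 3×3 submatrix is [-4 6 -6; 7 -4 6; 8 -9 7].
Its determinant is 76.
The cofactor carries sign (−1)^(1+4) = −1, so C_{1,4} = −(76) = -76.

-76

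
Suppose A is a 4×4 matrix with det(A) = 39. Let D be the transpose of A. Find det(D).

det(Aᵀ) = det(A).
det(D) = (1)·(39) = 39

39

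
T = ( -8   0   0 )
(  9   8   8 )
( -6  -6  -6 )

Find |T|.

0

Expand along row 1:
  + (-8) · |8 8; -6 -6| = (-8)·(-48 − (-48)) = 0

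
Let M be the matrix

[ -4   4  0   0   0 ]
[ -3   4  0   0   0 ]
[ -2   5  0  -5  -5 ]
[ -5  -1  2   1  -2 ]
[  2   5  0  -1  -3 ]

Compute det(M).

|M| = 80

M is block lower-triangular with a 2×2 block and a 3×3 block on the diagonal, so its determinant equals the product of the determinants of the diagonal blocks.
det of the 2×2 block = -4
det of the 3×3 block = -20
det = (-4)·(-20) = 80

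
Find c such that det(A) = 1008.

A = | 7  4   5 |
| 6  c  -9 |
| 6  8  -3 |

Expanding along the column containing c, det(A) is linear in c: det(A) = (-51)·c + (600).
Set (-51)·c + (600) = 1008  ⇒  (-51)·c = 408  ⇒  c = -8.

c = -8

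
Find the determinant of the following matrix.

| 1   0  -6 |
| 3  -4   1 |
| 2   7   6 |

-205

Expand along column 2:
  + (-4) · |1 -6; 2 6| = (-4)·(6 − (-12)) = -72
  − 7 · |1 -6; 3 1| = −7·(1 − (-18)) = -133
Sum: (-72) + (-133) = -205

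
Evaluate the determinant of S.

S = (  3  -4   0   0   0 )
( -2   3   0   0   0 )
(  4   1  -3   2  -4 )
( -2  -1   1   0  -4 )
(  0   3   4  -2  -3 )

The determinant is 6.

S is block lower-triangular with a 2×2 block and a 3×3 block on the diagonal, so its determinant equals the product of the determinants of the diagonal blocks.
det of the 2×2 block = 1
det of the 3×3 block = 6
det = (1)·(6) = 6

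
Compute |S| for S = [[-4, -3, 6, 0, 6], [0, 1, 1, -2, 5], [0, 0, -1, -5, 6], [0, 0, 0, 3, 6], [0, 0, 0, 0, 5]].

det(S) = 60

S is upper triangular, so det(S) is the product of the diagonal entries:
det = (-4) · (1) · (-1) · (3) · (5) = 60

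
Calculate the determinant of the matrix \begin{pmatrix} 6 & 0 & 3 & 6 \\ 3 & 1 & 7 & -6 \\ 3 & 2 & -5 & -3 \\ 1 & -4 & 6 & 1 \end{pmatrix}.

Expand along row 1 (it has 1 zero):
  + (6) · M_11   where M_11 = det([1 7 -6; 2 -5 -3; -4 6 1]) = 131
  + (3) · M_13   where M_13 = det([3 1 -6; 3 2 -3; 1 -4 1]) = 48
  − (6) · M_14   where M_14 = det([3 1 7; 3 2 -5; 1 -4 6]) = -145
det = (+1)·(6)·(131) + (+1)·(3)·(48) + (-1)·(6)·(-145) = 1800

1800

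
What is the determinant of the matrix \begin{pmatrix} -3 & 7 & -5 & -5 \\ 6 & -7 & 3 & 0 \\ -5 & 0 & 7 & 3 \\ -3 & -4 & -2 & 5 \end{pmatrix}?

Expand along row 2 (it has 1 zero):
  − (6) · M_21   where M_21 = det([7 -5 -5; 0 7 3; -4 -2 5]) = 207
  + (-7) · M_22   where M_22 = det([-3 -5 -5; -5 7 3; -3 -2 5]) = -358
  − (3) · M_23   where M_23 = det([-3 7 -5; -5 0 3; -3 -4 5]) = -24
det = (-1)·(6)·(207) + (+1)·(-7)·(-358) + (-1)·(3)·(-24) = 1336

1336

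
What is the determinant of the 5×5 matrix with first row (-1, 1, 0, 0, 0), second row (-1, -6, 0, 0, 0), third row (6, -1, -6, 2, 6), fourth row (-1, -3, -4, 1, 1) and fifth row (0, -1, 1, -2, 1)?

The matrix is block lower-triangular with a 2×2 block and a 3×3 block on the diagonal, so its determinant equals the product of the determinants of the diagonal blocks.
det of the 2×2 block = 7
det of the 3×3 block = 34
det = (7)·(34) = 238

238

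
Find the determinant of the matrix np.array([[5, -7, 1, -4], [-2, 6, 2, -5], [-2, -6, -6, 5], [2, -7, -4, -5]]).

Expand along row 1:
  + (5) · M_11   where M_11 = det([6 2 -5; -6 -6 5; -7 -4 -5]) = 260
  − (-7) · M_12   where M_12 = det([-2 2 -5; -2 -6 5; 2 -4 -5]) = -200
  + (1) · M_13   where M_13 = det([-2 6 -5; -2 -6 5; 2 -7 -5]) = -260
  − (-4) · M_14   where M_14 = det([-2 6 2; -2 -6 -6; 2 -7 -4]) = -32
det = (+1)·(5)·(260) + (-1)·(-7)·(-200) + (+1)·(1)·(-260) + (-1)·(-4)·(-32) = -488

-488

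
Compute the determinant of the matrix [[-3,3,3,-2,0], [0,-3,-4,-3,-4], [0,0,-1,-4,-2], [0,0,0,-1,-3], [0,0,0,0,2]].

The matrix is upper triangular, so the determinant is the product of the diagonal entries:
det = (-3) · (-3) · (-1) · (-1) · (2) = 18

18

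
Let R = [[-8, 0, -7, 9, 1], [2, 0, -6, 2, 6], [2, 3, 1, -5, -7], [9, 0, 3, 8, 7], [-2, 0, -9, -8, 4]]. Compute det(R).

-5070

Expand along column 2 (it has 4 zeros):
  − (3) · M_32   where M_32 = det([-8 -7 9 1; 2 -6 2 6; 9 3 8 7; -2 -9 -8 4]) = 1690
det = (-1)·(3)·(1690) = -5070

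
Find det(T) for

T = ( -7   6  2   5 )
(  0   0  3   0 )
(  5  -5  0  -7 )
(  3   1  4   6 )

135

Expand along row 2 (it has 3 zeros):
  − (3) · M_23   where M_23 = det([-7 6 5; 5 -5 -7; 3 1 6]) = -45
det = (-1)·(3)·(-45) = 135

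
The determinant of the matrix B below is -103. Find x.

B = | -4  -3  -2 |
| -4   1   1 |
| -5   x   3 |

-5

Expanding along the row containing x, det(B) is linear in x: det(B) = (12)·x + (-43).
Set (12)·x + (-43) = -103  ⇒  (12)·x = -60  ⇒  x = -5.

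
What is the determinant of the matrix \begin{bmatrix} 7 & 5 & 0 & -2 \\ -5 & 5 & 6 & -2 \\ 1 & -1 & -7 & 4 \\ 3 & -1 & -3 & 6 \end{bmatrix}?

-1776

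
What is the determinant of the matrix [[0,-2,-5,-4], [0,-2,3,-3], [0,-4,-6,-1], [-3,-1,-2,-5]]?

-312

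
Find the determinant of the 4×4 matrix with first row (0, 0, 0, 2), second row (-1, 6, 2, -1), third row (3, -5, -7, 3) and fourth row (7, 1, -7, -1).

Expand along row 1 (it has 3 zeros):
  − (2) · M_14   where M_14 = det([-1 6 2; 3 -5 -7; 7 1 -7]) = -134
det = (-1)·(2)·(-134) = 268

The determinant is 268.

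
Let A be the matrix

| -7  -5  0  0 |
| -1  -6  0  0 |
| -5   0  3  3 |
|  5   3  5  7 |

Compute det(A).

222

A is block lower-triangular with a 2×2 block and a 2×2 block on the diagonal, so its determinant equals the product of the determinants of the diagonal blocks.
det of the 2×2 block = 37
det of the 2×2 block = 6
det = (37)·(6) = 222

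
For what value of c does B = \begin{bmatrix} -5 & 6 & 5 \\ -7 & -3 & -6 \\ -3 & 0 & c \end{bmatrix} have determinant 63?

Expanding along the row containing c, det(B) is linear in c: det(B) = (57)·c + (63).
Set (57)·c + (63) = 63  ⇒  (57)·c = 0  ⇒  c = 0.

c = 0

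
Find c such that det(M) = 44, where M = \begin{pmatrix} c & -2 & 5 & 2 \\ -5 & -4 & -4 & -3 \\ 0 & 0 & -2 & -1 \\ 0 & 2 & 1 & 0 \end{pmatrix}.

Expanding along the column containing c, det(M) is linear in c: det(M) = (-8)·c + (-20).
Set (-8)·c + (-20) = 44  ⇒  (-8)·c = 64  ⇒  c = -8.

c = -8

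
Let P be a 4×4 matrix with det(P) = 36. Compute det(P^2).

1296

det(P^2) = (det P)^2 = (36)^2 = 1296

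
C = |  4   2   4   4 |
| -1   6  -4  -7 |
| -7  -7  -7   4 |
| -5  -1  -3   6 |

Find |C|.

Expand along row 1:
  + (4) · M_11   where M_11 = det([6 -4 -7; -7 -7 4; -1 -3 6]) = -430
  − (2) · M_12   where M_12 = det([-1 -4 -7; -7 -7 4; -5 -3 6]) = 40
  + (4) · M_13   where M_13 = det([-1 6 -7; -7 -7 4; -5 -1 6]) = 366
  − (4) · M_14   where M_14 = det([-1 6 -4; -7 -7 -7; -5 -1 -3]) = 182
det = (+1)·(4)·(-430) + (-1)·(2)·(40) + (+1)·(4)·(366) + (-1)·(4)·(182) = -1064

The determinant is -1064.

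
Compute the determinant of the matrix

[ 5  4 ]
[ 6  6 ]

6

det = 5·6 − 4·6 = 30 − 24 = 6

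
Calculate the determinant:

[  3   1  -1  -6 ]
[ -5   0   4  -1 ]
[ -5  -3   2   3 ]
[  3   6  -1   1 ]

Expand along row 2 (it has 1 zero):
  − (-5) · M_21   where M_21 = det([1 -1 -6; -3 2 3; 6 -1 1]) = 38
  − (4) · M_23   where M_23 = det([3 1 -6; -5 -3 3; 3 6 1]) = 77
  + (-1) · M_24   where M_24 = det([3 1 -1; -5 -3 2; 3 6 -1]) = -5
det = (-1)·(-5)·(38) + (-1)·(4)·(77) + (+1)·(-1)·(-5) = -113

-113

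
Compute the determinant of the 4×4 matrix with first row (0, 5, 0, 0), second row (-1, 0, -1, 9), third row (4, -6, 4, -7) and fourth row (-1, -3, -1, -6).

0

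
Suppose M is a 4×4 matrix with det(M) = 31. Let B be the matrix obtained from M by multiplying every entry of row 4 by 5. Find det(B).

Scaling one row by 5 multiplies the determinant by 5.
det(B) = (5)·(31) = 155

The determinant is 155.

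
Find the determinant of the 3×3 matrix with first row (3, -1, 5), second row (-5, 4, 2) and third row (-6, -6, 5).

Expand along column 1:
  + 3 · |4 2; -6 5| = 3·(20 − (-12)) = 96
  − (-5) · |-1 5; -6 5| = −(-5)·(-5 − (-30)) = 125
  + (-6) · |-1 5; 4 2| = (-6)·(-2 − 20) = 132
Sum: (96) + (125) + (132) = 353

353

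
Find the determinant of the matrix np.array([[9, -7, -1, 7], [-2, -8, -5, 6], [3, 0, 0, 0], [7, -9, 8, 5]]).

-714

Expand along row 3 (it has 3 zeros):
  + (3) · M_31   where M_31 = det([-7 -1 7; -8 -5 6; -9 8 5]) = -238
det = (+1)·(3)·(-238) = -714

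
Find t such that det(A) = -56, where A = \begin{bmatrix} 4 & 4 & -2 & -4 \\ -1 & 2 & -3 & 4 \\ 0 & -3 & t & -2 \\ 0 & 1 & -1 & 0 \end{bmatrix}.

Expanding along the row containing t, det(A) is linear in t: det(A) = (-12)·t + (40).
Set (-12)·t + (40) = -56  ⇒  (-12)·t = -96  ⇒  t = 8.

t = 8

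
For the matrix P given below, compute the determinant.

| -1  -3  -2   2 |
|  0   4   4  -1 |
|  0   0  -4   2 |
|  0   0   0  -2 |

P is upper triangular, so det(P) is the product of the diagonal entries:
det = (-1) · (4) · (-4) · (-2) = -32

|P| = -32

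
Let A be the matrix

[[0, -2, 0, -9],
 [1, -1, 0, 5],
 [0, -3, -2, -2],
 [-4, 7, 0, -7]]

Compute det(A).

The determinant is 2.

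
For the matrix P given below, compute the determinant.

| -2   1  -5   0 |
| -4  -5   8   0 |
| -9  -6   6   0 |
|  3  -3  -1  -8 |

-168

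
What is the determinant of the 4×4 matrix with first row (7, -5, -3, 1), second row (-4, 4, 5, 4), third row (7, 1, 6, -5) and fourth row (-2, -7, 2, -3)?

4044

Expand along row 1:
  + (7) · M_11   where M_11 = det([4 5 4; 1 6 -5; -7 2 -3]) = 334
  − (-5) · M_12   where M_12 = det([-4 5 4; 7 6 -5; -2 2 -3]) = 291
  + (-3) · M_13   where M_13 = det([-4 4 4; 7 1 -5; -2 -7 -3]) = 88
  − (1) · M_14   where M_14 = det([-4 4 5; 7 1 6; -2 -7 2]) = -515
det = (+1)·(7)·(334) + (-1)·(-5)·(291) + (+1)·(-3)·(88) + (-1)·(1)·(-515) = 4044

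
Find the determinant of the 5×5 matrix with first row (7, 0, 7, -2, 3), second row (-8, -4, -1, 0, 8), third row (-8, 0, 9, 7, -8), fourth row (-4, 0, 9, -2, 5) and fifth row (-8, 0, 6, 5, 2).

Expand along column 2 (it has 4 zeros):
  + (-4) · M_22   where M_22 = det([7 7 -2 3; -8 9 7 -8; -4 9 -2 5; -8 6 5 2]) = -5963
det = (+1)·(-4)·(-5963) = 23852

23852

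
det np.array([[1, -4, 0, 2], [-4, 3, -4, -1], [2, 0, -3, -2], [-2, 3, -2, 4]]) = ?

Expand along row 1 (it has 1 zero):
  + (1) · M_11   where M_11 = det([3 -4 -1; 0 -3 -2; 3 -2 4]) = -33
  − (-4) · M_12   where M_12 = det([-4 -4 -1; 2 -3 -2; -2 -2 4]) = 90
  − (2) · M_14   where M_14 = det([-4 3 -4; 2 0 -3; -2 3 -2]) = -30
det = (+1)·(1)·(-33) + (-1)·(-4)·(90) + (-1)·(2)·(-30) = 387

387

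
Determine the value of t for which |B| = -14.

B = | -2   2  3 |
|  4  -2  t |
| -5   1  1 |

t = -1

Expanding along the column containing t, det(B) is linear in t: det(B) = (-8)·t + (-22).
Set (-8)·t + (-22) = -14  ⇒  (-8)·t = 8  ⇒  t = -1.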